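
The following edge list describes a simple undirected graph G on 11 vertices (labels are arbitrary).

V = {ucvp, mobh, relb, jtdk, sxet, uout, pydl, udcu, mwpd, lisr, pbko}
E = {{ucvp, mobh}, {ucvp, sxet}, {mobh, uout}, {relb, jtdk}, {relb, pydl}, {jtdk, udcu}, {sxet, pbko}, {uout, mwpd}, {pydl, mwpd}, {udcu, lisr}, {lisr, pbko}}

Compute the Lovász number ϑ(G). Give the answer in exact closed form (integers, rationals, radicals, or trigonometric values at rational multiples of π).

11*cos(pi/11)/(cos(pi/11) + 1)

Vertex mobh has 2 neighbors: ucvp, uout.
N(relb) = {jtdk, pydl}, |N(relb)| = 2.
deg(jtdk) = 2; N(jtdk) = {relb, udcu}.
Vertex lisr has 2 neighbors: udcu, pbko.
G on 11 vertices is 2-regular; the odd cycle C_{11}.
Distinct eigenvalues (to 3 d.p.): [2.0, 1.683, 0.831, -0.285, -1.31, -1.919].
Lovász (edge-transitive): ϑ = −11·(-2*cos(pi/11))/((2)−(-2*cos(pi/11))) = 11*cos(pi/11)/(cos(pi/11) + 1).
= 5.38630291… (decimal).
Sandwich: α(G)=5 ≤ ϑ(G)=11*cos(pi/11)/(cos(pi/11) + 1) ≤ χ(Ḡ)=6 (both strict).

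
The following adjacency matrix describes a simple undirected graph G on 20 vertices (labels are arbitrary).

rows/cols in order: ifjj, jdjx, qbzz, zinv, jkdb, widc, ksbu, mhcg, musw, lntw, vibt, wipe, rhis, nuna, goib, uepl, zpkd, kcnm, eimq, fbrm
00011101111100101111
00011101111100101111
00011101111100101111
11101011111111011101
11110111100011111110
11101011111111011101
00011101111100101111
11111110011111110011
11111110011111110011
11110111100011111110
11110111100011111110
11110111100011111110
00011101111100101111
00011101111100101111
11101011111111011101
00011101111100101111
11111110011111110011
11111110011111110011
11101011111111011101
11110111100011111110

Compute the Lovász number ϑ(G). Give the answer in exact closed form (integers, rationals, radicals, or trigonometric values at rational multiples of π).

deg(goib) = 16; N(goib) = {ifjj, jdjx, qbzz, jkdb, ksbu, mhcg, musw, lntw, vibt, wipe, rhis, nuna, uepl, zpkd, kcnm, fbrm}.
deg(jdjx) = 13; N(jdjx) = {zinv, jkdb, widc, mhcg, musw, lntw, vibt, wipe, goib, zpkd, kcnm, eimq, fbrm}.
deg(jkdb) = 15; N(jkdb) = {ifjj, jdjx, qbzz, zinv, widc, ksbu, mhcg, musw, rhis, nuna, goib, uepl, zpkd, kcnm, eimq}.
Vertex mhcg has 16 neighbors: ifjj, jdjx, qbzz, zinv, jkdb, widc, ksbu, lntw, vibt, wipe, rhis, nuna, goib, uepl, eimq, fbrm.
Complete 4-partite, parts [7, 5, 4, 4]: perfect, ϑ = α = 7.
≈ 7.000000 (to 6 d.p.).
Sandwich: α(G)=7 ≤ ϑ(G)=7 ≤ χ(Ḡ)=7 (collapsed).

7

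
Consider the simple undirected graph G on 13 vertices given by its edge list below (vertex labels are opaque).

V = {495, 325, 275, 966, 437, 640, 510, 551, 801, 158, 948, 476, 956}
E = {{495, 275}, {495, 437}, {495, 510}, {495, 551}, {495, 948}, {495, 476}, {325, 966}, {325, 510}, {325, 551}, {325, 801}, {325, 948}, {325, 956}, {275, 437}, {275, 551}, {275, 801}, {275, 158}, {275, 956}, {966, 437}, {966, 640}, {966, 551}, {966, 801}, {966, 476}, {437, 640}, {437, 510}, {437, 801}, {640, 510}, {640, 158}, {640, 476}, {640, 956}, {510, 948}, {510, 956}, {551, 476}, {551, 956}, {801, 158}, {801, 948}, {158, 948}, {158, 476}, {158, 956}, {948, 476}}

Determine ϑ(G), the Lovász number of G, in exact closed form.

deg(510) = 6; N(510) = {495, 325, 437, 640, 948, 956}.
deg(158) = 6; N(158) = {275, 640, 801, 948, 476, 956}.
N(966) = {325, 437, 640, 551, 801, 476}, |N(966)| = 6.
N(495) = {275, 437, 510, 551, 948, 476}, |N(495)| = 6.
13-vertex 6-regular graph: strongly regular (13,6,2,3).
Distinct eigenvalues (to 6 d.p.): [6.0, 1.302776, -2.302776].
λ_max=6, λ_min=-sqrt(13)/2 - 1/2; ϑ = −13·λ_min/(λ_max−λ_min) = sqrt(13).
= 3.605551275… (decimal).

sqrt(13)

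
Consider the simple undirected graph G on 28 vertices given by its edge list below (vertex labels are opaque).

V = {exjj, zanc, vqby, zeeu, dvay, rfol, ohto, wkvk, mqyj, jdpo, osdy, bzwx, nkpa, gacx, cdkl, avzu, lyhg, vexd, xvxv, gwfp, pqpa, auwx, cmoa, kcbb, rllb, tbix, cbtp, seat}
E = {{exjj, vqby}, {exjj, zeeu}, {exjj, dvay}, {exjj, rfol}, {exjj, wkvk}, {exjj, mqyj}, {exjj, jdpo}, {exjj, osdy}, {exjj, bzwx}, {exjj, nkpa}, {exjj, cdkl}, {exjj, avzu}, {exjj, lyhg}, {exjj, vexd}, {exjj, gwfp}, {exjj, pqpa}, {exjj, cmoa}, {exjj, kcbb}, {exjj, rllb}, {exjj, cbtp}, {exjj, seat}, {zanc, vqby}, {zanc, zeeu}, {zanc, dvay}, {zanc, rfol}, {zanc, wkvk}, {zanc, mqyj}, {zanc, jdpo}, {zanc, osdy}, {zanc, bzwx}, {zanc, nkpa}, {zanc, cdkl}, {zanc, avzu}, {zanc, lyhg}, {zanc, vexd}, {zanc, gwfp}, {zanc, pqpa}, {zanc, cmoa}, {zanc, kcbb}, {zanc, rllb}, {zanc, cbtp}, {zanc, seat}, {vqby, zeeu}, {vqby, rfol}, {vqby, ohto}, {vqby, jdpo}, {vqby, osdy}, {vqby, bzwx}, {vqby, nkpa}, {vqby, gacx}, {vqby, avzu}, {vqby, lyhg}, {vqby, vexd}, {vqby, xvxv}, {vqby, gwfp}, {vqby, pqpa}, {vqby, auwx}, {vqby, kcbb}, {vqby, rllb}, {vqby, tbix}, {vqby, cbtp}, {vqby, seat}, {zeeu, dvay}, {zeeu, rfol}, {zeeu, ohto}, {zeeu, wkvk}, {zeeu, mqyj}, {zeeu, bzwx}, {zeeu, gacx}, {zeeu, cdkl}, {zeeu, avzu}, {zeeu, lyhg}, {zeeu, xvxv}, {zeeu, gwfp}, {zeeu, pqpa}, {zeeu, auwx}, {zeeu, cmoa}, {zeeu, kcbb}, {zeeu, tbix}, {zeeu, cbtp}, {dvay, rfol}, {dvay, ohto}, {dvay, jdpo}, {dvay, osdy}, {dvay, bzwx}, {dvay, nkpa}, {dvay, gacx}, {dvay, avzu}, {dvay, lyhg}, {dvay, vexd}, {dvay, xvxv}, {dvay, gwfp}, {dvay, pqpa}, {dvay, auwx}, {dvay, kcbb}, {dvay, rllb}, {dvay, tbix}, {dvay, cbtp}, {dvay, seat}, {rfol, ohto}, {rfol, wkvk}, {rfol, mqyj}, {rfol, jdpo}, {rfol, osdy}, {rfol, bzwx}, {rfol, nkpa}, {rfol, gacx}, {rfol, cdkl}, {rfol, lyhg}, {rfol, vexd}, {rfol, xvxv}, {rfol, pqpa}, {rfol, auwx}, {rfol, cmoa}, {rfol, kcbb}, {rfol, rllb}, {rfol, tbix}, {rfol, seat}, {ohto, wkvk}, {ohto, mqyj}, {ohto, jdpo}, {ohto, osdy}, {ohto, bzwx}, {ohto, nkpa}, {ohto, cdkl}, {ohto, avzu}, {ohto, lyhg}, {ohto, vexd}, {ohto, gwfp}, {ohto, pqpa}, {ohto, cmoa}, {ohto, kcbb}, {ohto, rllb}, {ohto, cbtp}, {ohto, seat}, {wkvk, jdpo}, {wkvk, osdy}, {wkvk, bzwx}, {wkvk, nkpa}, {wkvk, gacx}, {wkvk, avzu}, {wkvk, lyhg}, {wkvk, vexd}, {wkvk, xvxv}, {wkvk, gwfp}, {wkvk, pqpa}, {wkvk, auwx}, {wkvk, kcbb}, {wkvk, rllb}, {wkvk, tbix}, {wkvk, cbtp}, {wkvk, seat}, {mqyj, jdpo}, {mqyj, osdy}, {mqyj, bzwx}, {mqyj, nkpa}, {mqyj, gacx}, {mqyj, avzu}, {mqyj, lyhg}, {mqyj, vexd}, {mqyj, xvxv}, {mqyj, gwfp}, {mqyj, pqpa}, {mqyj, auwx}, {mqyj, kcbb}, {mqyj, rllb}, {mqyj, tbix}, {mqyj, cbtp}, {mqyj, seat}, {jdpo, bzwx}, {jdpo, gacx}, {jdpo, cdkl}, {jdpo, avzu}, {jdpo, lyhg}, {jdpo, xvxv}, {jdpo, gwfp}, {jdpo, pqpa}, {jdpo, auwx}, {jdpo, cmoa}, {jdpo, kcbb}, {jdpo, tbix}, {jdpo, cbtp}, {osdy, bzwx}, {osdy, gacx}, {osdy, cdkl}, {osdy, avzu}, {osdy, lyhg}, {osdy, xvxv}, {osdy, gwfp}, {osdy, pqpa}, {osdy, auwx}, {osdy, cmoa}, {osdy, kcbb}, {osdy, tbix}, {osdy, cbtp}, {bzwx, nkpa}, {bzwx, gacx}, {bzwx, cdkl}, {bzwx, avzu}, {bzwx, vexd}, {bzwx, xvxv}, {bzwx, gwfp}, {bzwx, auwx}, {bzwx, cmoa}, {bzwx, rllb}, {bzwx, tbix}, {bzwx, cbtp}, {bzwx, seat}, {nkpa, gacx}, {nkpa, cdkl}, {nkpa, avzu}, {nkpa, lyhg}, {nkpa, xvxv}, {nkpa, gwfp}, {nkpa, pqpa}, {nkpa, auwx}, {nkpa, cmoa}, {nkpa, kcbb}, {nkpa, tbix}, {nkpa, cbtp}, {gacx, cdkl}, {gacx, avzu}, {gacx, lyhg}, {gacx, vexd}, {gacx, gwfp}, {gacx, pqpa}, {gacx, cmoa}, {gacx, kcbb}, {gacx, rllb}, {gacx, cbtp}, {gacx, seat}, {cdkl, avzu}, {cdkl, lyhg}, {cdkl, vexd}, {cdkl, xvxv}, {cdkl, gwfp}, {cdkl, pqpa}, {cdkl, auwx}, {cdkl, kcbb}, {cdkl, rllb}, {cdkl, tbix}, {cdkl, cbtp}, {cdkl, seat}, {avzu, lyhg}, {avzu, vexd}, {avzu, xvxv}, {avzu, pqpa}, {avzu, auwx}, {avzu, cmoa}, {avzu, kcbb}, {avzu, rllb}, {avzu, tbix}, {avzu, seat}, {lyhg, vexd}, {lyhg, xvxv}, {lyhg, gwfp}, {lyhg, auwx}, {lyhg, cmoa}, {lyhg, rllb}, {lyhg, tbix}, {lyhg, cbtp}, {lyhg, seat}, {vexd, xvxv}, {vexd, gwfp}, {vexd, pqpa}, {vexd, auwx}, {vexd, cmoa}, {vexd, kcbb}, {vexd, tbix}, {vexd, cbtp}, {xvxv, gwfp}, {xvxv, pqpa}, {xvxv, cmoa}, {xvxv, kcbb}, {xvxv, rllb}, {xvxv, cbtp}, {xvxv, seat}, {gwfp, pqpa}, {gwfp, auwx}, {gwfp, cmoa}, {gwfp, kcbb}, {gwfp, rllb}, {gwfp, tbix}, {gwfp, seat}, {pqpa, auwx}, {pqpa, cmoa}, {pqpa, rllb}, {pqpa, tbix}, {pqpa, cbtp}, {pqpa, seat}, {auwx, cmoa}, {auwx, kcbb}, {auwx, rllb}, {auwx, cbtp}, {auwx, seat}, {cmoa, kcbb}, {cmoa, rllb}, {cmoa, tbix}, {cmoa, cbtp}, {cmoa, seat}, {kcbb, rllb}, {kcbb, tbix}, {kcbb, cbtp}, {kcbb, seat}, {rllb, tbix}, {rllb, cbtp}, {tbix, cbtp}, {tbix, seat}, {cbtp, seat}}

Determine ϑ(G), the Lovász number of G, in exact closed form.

7

N(lyhg) = {exjj, zanc, vqby, zeeu, dvay, rfol, ohto, wkvk, mqyj, jdpo, osdy, nkpa, gacx, cdkl, avzu, vexd, xvxv, gwfp, auwx, cmoa, rllb, tbix, cbtp, seat}, |N(lyhg)| = 24.
Vertex jdpo has 21 neighbors: exjj, zanc, vqby, dvay, rfol, ohto, wkvk, mqyj, bzwx, gacx, cdkl, avzu, lyhg, xvxv, gwfp, pqpa, auwx, cmoa, kcbb, tbix, cbtp.
Vertex gwfp has 24 neighbors: exjj, zanc, vqby, zeeu, dvay, ohto, wkvk, mqyj, jdpo, osdy, bzwx, nkpa, gacx, cdkl, lyhg, vexd, xvxv, pqpa, auwx, cmoa, kcbb, rllb, tbix, seat.
N(tbix) = {vqby, zeeu, dvay, rfol, wkvk, mqyj, jdpo, osdy, bzwx, nkpa, cdkl, avzu, lyhg, vexd, gwfp, pqpa, cmoa, kcbb, rllb, cbtp, seat}, |N(tbix)| = 21.
K_{7,7,6,4,4} (perfect); ϑ(G) = α(G) = max{7,7,6,4,4} = 7.
= 7.000000… (decimal).
Sandwich: α(G)=7 ≤ ϑ(G)=7 ≤ χ(Ḡ)=7 (collapsed).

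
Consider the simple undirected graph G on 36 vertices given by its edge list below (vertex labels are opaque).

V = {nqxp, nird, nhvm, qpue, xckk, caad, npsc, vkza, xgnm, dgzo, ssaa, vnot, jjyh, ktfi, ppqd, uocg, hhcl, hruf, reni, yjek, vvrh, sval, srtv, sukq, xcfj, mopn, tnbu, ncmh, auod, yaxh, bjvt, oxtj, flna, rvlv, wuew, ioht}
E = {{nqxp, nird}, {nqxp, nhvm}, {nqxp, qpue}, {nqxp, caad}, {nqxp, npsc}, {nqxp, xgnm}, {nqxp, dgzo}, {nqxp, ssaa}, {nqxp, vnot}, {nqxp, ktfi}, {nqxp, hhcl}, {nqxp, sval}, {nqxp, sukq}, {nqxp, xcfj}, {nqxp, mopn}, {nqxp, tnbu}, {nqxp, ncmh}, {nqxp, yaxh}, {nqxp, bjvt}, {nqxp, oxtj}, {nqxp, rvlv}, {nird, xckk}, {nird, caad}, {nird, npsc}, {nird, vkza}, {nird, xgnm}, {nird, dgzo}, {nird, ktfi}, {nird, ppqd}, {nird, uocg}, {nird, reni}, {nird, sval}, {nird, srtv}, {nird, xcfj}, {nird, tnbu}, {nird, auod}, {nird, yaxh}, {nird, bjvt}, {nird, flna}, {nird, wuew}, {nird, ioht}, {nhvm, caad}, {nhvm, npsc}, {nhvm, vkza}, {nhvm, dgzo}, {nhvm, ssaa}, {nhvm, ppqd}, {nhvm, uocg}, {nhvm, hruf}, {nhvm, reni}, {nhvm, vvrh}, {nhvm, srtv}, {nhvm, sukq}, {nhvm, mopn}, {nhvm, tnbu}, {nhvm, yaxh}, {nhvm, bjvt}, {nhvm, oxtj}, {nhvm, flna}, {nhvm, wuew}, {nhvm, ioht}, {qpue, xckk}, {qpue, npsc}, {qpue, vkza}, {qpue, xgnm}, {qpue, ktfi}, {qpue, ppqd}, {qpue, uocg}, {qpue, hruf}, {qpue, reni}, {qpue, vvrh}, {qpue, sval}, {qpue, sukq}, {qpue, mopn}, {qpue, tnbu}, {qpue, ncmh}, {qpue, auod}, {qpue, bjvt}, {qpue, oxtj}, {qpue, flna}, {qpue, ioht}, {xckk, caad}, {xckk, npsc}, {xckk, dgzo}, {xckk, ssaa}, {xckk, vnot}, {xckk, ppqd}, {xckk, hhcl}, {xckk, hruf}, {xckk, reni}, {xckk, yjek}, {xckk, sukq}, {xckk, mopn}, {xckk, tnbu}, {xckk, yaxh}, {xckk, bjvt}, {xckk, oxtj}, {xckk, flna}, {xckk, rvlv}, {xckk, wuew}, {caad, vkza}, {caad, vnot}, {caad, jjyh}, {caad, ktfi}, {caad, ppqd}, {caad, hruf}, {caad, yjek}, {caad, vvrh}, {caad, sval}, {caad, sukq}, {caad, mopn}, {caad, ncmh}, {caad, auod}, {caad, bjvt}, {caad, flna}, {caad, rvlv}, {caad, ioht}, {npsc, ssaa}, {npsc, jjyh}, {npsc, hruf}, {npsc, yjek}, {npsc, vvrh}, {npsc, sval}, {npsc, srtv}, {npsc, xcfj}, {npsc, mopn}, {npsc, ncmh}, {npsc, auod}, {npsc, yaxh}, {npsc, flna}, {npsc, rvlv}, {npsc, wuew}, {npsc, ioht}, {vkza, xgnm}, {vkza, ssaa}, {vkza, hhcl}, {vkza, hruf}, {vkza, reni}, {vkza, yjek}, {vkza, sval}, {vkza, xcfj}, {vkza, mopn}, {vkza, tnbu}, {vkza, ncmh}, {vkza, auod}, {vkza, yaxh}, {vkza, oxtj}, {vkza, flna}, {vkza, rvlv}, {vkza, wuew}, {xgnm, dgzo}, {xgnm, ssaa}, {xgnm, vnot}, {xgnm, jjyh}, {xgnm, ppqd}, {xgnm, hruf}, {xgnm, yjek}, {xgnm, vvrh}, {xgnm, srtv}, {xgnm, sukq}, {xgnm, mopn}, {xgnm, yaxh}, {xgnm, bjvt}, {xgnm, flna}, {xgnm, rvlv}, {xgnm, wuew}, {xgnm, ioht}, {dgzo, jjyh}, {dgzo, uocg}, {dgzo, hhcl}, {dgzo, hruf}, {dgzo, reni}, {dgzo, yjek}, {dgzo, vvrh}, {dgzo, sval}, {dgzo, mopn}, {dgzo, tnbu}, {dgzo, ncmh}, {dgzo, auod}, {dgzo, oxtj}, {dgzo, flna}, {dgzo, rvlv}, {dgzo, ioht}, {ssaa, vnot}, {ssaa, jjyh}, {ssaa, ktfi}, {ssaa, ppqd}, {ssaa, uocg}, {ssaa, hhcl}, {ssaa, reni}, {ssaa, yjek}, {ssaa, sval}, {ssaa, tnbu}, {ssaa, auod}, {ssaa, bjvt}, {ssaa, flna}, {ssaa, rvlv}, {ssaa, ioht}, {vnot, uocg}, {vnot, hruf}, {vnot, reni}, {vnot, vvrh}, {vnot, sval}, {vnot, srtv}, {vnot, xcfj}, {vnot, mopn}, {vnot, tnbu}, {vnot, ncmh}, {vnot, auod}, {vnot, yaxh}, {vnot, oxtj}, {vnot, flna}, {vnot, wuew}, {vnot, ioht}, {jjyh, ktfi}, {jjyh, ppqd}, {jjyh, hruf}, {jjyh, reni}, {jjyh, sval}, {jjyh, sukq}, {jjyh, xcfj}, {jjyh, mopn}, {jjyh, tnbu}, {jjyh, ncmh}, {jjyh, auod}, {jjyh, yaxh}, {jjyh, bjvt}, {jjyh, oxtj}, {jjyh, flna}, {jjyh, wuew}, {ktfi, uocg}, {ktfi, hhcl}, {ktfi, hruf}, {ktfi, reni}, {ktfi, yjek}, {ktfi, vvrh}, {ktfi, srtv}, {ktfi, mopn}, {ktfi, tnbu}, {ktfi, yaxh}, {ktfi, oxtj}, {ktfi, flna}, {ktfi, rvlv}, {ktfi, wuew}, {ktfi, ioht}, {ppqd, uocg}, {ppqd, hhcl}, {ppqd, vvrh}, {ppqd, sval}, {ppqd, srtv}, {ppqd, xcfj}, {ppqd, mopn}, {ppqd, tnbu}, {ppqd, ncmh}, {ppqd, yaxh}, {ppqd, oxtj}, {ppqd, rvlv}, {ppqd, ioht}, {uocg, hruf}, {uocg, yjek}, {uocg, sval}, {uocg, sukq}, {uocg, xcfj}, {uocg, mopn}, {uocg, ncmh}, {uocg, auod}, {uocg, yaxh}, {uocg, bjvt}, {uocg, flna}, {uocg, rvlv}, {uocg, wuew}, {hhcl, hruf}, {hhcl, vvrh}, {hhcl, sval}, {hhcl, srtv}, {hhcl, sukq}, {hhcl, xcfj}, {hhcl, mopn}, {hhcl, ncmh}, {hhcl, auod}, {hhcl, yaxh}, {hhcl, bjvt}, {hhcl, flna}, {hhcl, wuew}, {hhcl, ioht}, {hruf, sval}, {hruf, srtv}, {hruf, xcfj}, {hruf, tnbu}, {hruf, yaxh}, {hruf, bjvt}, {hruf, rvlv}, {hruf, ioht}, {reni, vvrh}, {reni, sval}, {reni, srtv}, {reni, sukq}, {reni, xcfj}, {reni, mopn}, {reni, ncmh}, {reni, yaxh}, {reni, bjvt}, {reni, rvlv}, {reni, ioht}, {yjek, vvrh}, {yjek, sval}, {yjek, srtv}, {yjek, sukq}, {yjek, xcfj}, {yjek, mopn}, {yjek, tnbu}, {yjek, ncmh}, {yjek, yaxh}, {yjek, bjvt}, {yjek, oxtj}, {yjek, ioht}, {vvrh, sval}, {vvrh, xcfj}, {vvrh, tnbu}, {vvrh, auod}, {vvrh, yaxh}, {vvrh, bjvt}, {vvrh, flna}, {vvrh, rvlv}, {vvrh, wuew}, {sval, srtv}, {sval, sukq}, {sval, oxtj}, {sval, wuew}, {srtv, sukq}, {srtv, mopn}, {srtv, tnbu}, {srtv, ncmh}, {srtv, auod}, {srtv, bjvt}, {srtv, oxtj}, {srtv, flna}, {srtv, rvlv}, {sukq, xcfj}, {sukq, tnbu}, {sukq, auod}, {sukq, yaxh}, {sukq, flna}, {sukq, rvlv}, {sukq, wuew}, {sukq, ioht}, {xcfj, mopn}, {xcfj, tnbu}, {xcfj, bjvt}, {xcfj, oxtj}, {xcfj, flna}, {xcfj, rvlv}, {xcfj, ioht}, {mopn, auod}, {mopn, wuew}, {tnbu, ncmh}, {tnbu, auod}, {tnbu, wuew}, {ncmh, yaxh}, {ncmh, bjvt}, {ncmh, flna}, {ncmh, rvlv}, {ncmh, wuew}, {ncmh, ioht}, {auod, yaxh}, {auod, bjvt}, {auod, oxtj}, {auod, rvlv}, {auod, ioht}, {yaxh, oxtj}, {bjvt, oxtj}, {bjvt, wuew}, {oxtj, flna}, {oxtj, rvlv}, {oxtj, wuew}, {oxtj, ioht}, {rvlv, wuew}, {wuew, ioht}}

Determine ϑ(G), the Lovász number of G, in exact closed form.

8

N(ktfi) = {nqxp, nird, qpue, caad, ssaa, jjyh, uocg, hhcl, hruf, reni, yjek, vvrh, srtv, mopn, tnbu, yaxh, oxtj, flna, rvlv, wuew, ioht}, |N(ktfi)| = 21.
deg(uocg) = 21; N(uocg) = {nird, nhvm, qpue, dgzo, ssaa, vnot, ktfi, ppqd, hruf, yjek, sval, sukq, xcfj, mopn, ncmh, auod, yaxh, bjvt, flna, rvlv, wuew}.
N(xcfj) = {nqxp, nird, npsc, vkza, vnot, jjyh, ppqd, uocg, hhcl, hruf, reni, yjek, vvrh, sukq, mopn, tnbu, bjvt, oxtj, flna, rvlv, ioht}, |N(xcfj)| = 21.
N(sval) = {nqxp, nird, qpue, caad, npsc, vkza, dgzo, ssaa, vnot, jjyh, ppqd, uocg, hhcl, hruf, reni, yjek, vvrh, srtv, sukq, oxtj, wuew}, |N(sval)| = 21.
21-regular, N=36; this is K(9,2), the Kneser graph.
A has 3 distinct eigenvalues ≈ [21.0, 1.0, -6.0].
ϑ = −N·λ_min/(λ_max−λ_min) = −36·(-6)/(21−(-6)) = 8.
ϑ(G) ≈ 8.0000.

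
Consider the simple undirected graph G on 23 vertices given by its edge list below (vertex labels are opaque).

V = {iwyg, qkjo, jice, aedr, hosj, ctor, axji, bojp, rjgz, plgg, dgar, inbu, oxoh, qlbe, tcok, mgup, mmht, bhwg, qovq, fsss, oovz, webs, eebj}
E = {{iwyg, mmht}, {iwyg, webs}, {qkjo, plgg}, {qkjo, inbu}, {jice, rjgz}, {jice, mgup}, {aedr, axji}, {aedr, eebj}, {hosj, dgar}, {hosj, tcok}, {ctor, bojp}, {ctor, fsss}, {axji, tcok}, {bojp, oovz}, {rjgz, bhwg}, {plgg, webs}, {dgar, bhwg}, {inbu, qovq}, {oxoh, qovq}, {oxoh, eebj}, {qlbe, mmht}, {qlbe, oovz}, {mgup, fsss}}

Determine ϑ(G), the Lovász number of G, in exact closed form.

23*cos(pi/23)/(cos(pi/23) + 1)

Vertex qovq has 2 neighbors: inbu, oxoh.
N(qlbe) = {mmht, oovz}, |N(qlbe)| = 2.
N(jice) = {rjgz, mgup}, |N(jice)| = 2.
deg(iwyg) = 2; N(iwyg) = {mmht, webs}.
23-vertex 2-regular graph: a single 23-cycle (edge-transitive).
The 12 distinct eigenvalues: [2.0, 1.92583, 1.70884, 1.36511, 0.92013, 0.40691, -0.13648, -0.66976, -1.15336, -1.55142, -1.83442, -1.98137].
Lovász (edge-transitive): ϑ = −23·(-2*cos(pi/23))/((2)−(-2*cos(pi/23))) = 23*cos(pi/23)/(cos(pi/23) + 1).
ϑ(G) ≈ 11.4461936.
11 ≤ 23*cos(pi/23)/(cos(pi/23) + 1) ≤ 12: both strict.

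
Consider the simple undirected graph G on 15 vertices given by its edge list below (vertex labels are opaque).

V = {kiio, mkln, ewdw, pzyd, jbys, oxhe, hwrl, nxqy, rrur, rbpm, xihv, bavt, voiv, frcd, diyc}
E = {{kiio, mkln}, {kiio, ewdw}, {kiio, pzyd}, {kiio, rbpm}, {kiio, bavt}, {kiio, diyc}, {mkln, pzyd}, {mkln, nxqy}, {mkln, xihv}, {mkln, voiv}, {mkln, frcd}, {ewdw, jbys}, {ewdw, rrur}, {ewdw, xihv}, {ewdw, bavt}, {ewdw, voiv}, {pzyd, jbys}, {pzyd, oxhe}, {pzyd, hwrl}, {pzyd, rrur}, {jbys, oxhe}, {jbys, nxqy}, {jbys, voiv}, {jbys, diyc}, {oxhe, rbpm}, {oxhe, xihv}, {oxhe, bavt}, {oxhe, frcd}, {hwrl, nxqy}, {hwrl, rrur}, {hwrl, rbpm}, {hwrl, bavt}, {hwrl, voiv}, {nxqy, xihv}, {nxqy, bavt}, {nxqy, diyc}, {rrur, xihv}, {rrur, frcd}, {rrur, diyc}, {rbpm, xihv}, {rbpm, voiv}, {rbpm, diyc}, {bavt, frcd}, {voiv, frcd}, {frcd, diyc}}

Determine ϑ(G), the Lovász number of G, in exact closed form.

5

deg(ewdw) = 6; N(ewdw) = {kiio, jbys, rrur, xihv, bavt, voiv}.
deg(xihv) = 6; N(xihv) = {mkln, ewdw, oxhe, nxqy, rrur, rbpm}.
N(kiio) = {mkln, ewdw, pzyd, rbpm, bavt, diyc}, |N(kiio)| = 6.
Vertex voiv has 6 neighbors: mkln, ewdw, jbys, hwrl, rbpm, frcd.
6-regular, N=15; Kneser K(6,2) on C(6,2)=15 vertices.
spec(A) ≈ [6.0, 1.0, -3.0] (distinct, 4 d.p.).
ϑ = −N·λ_min/(λ_max−λ_min) = −15·(-3)/(6−(-3)) = 5.
≈ 5.00000000 (to 8 d.p.).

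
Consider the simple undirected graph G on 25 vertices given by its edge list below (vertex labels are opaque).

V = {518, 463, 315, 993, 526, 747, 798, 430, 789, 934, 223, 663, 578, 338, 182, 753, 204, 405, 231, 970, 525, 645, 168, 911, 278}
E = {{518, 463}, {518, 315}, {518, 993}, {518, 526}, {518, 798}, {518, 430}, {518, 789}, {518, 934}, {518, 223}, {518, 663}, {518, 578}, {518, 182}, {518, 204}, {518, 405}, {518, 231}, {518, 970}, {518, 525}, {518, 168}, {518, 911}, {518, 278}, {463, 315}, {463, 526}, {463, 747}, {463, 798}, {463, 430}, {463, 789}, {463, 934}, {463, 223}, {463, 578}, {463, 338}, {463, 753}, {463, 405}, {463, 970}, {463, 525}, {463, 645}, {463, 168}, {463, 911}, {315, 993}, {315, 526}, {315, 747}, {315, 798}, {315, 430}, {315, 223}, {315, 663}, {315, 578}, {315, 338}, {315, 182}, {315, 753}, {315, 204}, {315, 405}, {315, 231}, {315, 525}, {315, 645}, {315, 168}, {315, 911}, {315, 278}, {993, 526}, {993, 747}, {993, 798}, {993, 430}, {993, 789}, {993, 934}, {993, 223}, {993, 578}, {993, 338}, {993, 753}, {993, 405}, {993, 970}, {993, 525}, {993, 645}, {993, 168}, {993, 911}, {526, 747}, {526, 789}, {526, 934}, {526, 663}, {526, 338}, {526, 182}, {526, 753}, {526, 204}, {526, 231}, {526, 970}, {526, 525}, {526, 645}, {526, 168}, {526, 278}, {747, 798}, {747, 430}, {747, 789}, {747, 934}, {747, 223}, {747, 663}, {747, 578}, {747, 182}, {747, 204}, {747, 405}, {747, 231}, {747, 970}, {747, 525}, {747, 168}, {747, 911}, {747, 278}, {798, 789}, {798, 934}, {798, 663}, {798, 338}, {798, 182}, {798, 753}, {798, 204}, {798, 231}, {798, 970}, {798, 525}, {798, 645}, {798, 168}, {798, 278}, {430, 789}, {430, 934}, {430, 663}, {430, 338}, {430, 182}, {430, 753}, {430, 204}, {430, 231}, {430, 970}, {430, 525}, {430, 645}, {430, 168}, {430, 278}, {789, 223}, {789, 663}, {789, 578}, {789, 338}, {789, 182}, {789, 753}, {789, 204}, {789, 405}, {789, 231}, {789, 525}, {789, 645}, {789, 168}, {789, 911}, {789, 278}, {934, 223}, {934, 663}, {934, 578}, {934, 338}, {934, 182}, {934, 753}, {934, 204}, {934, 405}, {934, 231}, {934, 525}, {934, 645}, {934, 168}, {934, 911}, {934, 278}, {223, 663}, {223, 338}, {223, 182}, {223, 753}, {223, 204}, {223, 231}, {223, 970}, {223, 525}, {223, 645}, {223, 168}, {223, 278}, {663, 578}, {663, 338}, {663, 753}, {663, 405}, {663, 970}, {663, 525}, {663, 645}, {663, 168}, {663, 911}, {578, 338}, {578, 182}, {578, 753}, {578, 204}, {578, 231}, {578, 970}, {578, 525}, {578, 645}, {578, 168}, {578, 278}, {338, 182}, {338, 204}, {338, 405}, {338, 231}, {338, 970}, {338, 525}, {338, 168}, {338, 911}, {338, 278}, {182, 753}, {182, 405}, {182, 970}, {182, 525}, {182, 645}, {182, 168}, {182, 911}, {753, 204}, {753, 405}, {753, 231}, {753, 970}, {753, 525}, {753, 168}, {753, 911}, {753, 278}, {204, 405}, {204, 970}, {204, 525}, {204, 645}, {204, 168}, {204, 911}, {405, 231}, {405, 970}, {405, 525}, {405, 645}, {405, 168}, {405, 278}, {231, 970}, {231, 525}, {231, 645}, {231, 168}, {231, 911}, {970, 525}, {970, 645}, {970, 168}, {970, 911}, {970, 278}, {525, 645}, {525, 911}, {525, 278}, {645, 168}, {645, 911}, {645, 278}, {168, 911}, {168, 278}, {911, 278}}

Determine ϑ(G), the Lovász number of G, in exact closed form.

7

Vertex 645 has 20 neighbors: 463, 315, 993, 526, 798, 430, 789, 934, 223, 663, 578, 182, 204, 405, 231, 970, 525, 168, 911, 278.
Vertex 911 has 18 neighbors: 518, 463, 315, 993, 747, 789, 934, 663, 338, 182, 753, 204, 231, 970, 525, 645, 168, 278.
N(204) = {518, 315, 526, 747, 798, 430, 789, 934, 223, 578, 338, 753, 405, 970, 525, 645, 168, 911}, |N(204)| = 18.
Vertex 278 has 18 neighbors: 518, 315, 526, 747, 798, 430, 789, 934, 223, 578, 338, 753, 405, 970, 525, 645, 168, 911.
K_{7,7,5,4,2} (perfect); ϑ(G) = α(G) = max{7,7,5,4,2} = 7.
≈ 7.000000000 (to 9 d.p.).
α=7, χ(Ḡ)=7; ϑ=7 lies between (collapsed).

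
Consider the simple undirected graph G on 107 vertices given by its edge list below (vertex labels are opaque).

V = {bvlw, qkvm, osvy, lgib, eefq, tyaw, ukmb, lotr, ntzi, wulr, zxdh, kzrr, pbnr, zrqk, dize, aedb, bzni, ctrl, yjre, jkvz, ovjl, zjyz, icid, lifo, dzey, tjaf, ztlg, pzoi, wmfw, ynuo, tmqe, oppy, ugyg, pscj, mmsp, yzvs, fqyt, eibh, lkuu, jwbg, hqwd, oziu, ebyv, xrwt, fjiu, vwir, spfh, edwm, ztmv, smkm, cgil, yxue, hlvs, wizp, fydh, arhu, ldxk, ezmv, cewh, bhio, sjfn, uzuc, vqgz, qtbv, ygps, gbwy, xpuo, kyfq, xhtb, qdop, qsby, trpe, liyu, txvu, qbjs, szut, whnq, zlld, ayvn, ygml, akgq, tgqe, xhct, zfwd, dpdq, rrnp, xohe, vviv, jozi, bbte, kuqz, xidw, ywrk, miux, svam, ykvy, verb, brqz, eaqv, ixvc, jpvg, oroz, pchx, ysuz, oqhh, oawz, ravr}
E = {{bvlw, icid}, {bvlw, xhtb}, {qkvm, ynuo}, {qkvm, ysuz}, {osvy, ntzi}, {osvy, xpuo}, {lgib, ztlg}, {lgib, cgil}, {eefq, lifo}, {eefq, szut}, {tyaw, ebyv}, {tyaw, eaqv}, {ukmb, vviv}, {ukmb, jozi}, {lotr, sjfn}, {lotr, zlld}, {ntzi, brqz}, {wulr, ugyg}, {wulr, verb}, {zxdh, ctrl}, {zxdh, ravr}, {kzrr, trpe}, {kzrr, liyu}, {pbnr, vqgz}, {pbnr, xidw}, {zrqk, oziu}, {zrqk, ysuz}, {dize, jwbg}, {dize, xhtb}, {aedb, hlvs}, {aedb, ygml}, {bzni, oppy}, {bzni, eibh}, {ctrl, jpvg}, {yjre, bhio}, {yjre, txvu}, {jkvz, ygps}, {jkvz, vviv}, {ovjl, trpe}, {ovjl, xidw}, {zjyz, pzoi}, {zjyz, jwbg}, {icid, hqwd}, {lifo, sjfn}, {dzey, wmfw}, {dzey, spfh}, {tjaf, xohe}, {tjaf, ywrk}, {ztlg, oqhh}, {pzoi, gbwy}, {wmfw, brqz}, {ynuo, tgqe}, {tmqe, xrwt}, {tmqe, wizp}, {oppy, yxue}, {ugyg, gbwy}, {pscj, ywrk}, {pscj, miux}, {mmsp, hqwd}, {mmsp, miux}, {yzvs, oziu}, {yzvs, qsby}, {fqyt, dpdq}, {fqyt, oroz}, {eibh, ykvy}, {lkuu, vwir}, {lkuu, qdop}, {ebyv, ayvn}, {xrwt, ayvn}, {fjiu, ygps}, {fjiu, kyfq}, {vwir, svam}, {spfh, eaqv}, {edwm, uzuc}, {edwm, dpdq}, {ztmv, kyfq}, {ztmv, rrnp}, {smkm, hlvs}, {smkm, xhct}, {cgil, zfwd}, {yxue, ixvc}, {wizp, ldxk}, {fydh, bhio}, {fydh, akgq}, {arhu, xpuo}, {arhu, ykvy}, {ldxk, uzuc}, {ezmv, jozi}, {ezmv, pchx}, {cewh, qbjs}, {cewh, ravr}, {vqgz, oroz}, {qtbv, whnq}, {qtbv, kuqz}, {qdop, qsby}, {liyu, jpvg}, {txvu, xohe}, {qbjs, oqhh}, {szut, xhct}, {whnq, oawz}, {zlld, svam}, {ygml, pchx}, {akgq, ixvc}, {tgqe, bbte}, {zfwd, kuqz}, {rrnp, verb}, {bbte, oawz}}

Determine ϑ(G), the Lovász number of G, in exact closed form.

107*cos(pi/107)/(cos(pi/107) + 1)

deg(xhct) = 2; N(xhct) = {smkm, szut}.
deg(jpvg) = 2; N(jpvg) = {ctrl, liyu}.
N(fjiu) = {ygps, kyfq}, |N(fjiu)| = 2.
Vertex sjfn has 2 neighbors: lotr, lifo.
Regular of degree 2 on 107 vertices: connected 2-regular on 107 ⇒ C_{107}.
The 54 distinct eigenvalues: [2.0, 1.997, 1.986, 1.969, 1.945, 1.914, 1.877, 1.833, 1.783, 1.727, 1.665, 1.597, 1.524, 1.445, 1.361, 1.273, 1.18, 1.084, 0.983, 0.879, 0.772, 0.663, 0.551, 0.437, 0.322, 0.205, 0.088, -0.029, -0.147, -0.263, -0.379, -0.494, -0.607, -0.718, -0.826, -0.931, -1.034, -1.132, -1.227, -1.318, -1.404, -1.485, -1.561, -1.632, -1.697, -1.756, -1.809, -1.856, -1.897, -1.931, -1.958, -1.978, -1.992, -1.999].
With N=107: ϑ(G) = 107·(-(-1)*2*cos(pi/107))/(2−(-2*cos(pi/107))) = 107*cos(pi/107)/(cos(pi/107) + 1).
ϑ(G) ≈ 53.488468432.
Check 53 ≤ 107*cos(pi/107)/(cos(pi/107) + 1) ≤ 54: both strict.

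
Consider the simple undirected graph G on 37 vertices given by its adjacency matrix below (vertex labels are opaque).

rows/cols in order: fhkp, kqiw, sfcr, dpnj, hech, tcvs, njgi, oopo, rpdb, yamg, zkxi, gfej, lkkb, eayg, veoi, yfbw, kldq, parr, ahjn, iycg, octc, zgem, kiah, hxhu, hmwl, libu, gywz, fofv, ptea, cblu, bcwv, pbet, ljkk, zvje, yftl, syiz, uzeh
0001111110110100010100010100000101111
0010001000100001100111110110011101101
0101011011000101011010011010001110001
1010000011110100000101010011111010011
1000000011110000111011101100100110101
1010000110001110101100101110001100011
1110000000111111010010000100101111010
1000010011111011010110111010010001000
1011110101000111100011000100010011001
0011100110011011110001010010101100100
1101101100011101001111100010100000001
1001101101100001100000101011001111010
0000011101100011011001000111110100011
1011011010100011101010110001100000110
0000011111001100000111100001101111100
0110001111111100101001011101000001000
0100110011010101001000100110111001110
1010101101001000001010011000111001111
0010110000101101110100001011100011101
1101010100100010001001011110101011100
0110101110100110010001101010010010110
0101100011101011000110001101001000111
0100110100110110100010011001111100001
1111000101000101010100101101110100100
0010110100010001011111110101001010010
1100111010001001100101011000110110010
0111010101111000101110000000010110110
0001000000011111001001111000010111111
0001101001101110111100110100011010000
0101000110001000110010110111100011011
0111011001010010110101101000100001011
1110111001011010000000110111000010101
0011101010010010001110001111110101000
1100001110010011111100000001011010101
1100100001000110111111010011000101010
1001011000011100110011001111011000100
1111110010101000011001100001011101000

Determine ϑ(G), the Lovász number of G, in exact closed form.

N(yfbw) = {kqiw, sfcr, njgi, oopo, rpdb, yamg, zkxi, gfej, lkkb, eayg, kldq, ahjn, zgem, hxhu, hmwl, libu, fofv, zvje}, |N(yfbw)| = 18.
N(oopo) = {fhkp, tcvs, rpdb, yamg, zkxi, gfej, lkkb, veoi, yfbw, parr, iycg, octc, kiah, hxhu, hmwl, gywz, cblu, zvje}, |N(oopo)| = 18.
N(ptea) = {dpnj, hech, njgi, yamg, zkxi, lkkb, eayg, veoi, kldq, parr, ahjn, iycg, kiah, hxhu, libu, cblu, bcwv, ljkk}, |N(ptea)| = 18.
deg(gfej) = 18; N(gfej) = {fhkp, dpnj, hech, njgi, oopo, yamg, zkxi, yfbw, kldq, kiah, hmwl, gywz, fofv, bcwv, pbet, ljkk, zvje, syiz}.
Every vertex has degree 18 (N=37); SR(37,18,8,9) — a Paley graph.
Distinct eigenvalues (to 4 d.p.): [18.0, 2.5414, -3.5414].
Lovász: ϑ = −37(-sqrt(37)/2 - 1/2)/(18+-(-sqrt(37)/2 - 1/2)) = sqrt(37).
= 6.082762530… (decimal).

sqrt(37)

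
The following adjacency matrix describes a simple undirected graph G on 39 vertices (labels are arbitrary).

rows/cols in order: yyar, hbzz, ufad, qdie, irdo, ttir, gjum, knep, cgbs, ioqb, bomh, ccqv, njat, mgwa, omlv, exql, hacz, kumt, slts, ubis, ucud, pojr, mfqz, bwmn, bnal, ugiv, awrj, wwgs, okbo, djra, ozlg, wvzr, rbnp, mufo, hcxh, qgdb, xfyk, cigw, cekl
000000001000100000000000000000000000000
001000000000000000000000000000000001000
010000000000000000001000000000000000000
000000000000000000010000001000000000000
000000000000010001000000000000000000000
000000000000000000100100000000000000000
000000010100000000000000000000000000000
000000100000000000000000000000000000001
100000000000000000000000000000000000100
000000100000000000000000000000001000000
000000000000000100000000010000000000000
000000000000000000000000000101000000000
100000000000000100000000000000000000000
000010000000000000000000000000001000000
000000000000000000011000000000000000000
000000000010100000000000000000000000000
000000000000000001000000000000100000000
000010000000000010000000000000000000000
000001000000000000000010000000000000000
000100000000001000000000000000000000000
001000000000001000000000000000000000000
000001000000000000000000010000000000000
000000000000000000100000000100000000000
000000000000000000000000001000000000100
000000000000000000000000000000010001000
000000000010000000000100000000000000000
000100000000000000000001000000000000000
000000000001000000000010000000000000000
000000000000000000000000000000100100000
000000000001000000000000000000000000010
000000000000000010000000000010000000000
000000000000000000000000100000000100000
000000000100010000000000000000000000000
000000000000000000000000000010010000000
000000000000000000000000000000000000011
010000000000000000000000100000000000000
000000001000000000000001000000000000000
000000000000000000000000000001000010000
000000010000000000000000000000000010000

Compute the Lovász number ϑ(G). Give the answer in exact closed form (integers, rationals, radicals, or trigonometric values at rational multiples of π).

Vertex djra has 2 neighbors: ccqv, cigw.
N(wvzr) = {bnal, mufo}, |N(wvzr)| = 2.
N(bwmn) = {awrj, xfyk}, |N(bwmn)| = 2.
N(kumt) = {irdo, hacz}, |N(kumt)| = 2.
Every vertex has degree 2 (N=39); the odd cycle C_{39}.
A has 20 distinct eigenvalues ≈ [2.0, 1.974101, 1.897073, 1.770912, 1.598886, 1.385449, 1.136129, 0.857385, 0.556435, 0.241073, -0.080532, -0.400051, -0.70921, -1.0, -1.264891, -1.497021, -1.69038, -1.839959, -1.941884, -1.993515].
ϑ = −N·λ_min/(λ_max−λ_min) = −39·(-2*cos(pi/39))/(2−(-2*cos(pi/39))) = 39*cos(pi/39)/(cos(pi/39) + 1).
≈ 19.468332 (to 6 d.p.).
α=19, χ(Ḡ)=20; ϑ=39*cos(pi/39)/(cos(pi/39) + 1) lies between (both strict).

39*cos(pi/39)/(cos(pi/39) + 1)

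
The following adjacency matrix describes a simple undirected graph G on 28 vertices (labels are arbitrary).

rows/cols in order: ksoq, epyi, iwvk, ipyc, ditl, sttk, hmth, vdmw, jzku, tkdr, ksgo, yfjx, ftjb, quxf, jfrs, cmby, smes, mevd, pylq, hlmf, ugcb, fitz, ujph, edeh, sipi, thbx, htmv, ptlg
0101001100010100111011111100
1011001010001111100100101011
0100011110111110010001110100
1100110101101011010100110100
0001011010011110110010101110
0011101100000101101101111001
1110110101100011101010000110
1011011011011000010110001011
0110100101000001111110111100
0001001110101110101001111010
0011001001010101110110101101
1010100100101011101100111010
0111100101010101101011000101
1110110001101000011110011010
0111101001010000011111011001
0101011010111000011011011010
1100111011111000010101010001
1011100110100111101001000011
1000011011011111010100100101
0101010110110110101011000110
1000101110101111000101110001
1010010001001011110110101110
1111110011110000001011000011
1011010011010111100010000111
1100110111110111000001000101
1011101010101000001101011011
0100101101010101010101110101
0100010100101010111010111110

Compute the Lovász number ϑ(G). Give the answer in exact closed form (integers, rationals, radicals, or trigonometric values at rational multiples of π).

N(quxf) = {ksoq, epyi, iwvk, ditl, sttk, tkdr, ksgo, ftjb, mevd, pylq, hlmf, ugcb, edeh, sipi, htmv}, |N(quxf)| = 15.
Vertex cmby has 15 neighbors: epyi, ipyc, sttk, hmth, jzku, ksgo, yfjx, ftjb, mevd, pylq, ugcb, fitz, edeh, sipi, htmv.
deg(thbx) = 15; N(thbx) = {ksoq, iwvk, ipyc, ditl, hmth, jzku, ksgo, ftjb, pylq, hlmf, fitz, edeh, sipi, htmv, ptlg}.
N(htmv) = {epyi, ditl, hmth, vdmw, tkdr, yfjx, quxf, cmby, mevd, hlmf, fitz, ujph, edeh, thbx, ptlg}, |N(htmv)| = 15.
28-vertex 15-regular graph: Kneser K(8,2) on C(8,2)=28 vertices.
spec(A) ≈ [15.0, 1.0, -5.0] (distinct, 3 d.p.).
Lovász (edge-transitive): ϑ = −28·(-5)/((15)−(-5)) = 7.
= 7.000000000… (decimal).

7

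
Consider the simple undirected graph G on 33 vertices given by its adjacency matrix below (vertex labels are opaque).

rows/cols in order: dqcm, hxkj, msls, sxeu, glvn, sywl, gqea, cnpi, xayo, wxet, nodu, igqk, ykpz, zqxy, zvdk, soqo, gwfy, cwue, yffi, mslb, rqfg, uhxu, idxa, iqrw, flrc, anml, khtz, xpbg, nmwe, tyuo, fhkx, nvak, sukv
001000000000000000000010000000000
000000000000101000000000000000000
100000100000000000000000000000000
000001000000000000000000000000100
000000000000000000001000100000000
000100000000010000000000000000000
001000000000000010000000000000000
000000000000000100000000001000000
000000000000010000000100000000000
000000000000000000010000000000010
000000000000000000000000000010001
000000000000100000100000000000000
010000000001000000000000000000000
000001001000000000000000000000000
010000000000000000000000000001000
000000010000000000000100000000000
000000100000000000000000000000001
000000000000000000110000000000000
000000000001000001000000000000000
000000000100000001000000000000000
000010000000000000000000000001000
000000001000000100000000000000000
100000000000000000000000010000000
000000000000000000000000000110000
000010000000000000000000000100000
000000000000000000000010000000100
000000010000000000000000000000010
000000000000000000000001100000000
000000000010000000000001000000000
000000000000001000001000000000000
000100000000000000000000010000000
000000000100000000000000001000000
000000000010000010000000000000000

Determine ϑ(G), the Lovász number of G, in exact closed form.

33*cos(pi/33)/(cos(pi/33) + 1)

deg(nodu) = 2; N(nodu) = {nmwe, sukv}.
Vertex nvak has 2 neighbors: wxet, khtz.
N(glvn) = {rqfg, flrc}, |N(glvn)| = 2.
Vertex yffi has 2 neighbors: igqk, cwue.
2-regular, N=33; connected 2-regular on 33 ⇒ C_{33}.
The 17 distinct eigenvalues: [2.0, 1.9639, 1.8567, 1.6825, 1.4475, 1.1601, 0.8308, 0.4715, 0.0952, -0.2846, -0.6541, -1.0, -1.3097, -1.5721, -1.7777, -1.919, -1.9909].
Lovász: ϑ = −33(-2*cos(pi/33))/(2+-(-1)*2*cos(pi/33)) = 33*cos(pi/33)/(cos(pi/33) + 1).
ϑ(G) ≈ 16.46256.
Sandwich: α(G)=16 ≤ ϑ(G)=33*cos(pi/33)/(cos(pi/33) + 1) ≤ χ(Ḡ)=17 (both strict).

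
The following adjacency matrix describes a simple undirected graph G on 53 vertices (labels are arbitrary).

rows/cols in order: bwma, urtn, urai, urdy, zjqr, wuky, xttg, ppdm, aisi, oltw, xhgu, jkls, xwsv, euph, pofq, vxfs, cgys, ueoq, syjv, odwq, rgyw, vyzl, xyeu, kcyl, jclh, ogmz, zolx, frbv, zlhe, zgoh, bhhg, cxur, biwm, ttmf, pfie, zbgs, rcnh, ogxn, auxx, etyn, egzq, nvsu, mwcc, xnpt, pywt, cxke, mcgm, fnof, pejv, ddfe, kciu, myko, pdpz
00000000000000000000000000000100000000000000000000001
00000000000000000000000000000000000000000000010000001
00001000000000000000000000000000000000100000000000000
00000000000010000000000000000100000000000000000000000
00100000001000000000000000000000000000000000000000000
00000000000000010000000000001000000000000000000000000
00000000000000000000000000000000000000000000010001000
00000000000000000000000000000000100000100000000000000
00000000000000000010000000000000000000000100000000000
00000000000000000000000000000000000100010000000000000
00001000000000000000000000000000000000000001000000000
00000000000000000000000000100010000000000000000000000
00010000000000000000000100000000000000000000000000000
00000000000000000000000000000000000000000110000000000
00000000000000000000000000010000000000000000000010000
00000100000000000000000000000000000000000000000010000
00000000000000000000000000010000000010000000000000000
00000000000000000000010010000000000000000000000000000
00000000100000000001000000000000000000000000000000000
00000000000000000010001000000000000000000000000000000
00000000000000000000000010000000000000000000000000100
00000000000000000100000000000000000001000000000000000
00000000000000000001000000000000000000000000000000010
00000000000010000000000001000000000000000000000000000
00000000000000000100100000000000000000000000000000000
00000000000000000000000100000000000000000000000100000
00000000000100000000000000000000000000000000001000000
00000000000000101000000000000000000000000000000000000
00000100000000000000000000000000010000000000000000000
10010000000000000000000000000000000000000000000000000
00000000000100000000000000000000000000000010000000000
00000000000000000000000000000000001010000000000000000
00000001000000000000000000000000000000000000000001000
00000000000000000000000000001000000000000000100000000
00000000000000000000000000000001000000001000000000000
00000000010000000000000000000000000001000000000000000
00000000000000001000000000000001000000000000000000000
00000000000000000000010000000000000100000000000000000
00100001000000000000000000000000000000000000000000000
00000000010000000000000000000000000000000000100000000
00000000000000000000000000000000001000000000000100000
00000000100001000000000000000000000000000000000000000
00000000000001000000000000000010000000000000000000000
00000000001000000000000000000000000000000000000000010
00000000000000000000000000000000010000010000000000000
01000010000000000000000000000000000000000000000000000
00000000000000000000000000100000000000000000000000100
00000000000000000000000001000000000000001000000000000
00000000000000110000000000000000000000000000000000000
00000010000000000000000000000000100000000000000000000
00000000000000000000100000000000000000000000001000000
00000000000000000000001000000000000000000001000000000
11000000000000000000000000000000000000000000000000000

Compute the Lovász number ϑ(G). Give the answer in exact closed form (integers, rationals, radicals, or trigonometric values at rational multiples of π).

Vertex pfie has 2 neighbors: cxur, egzq.
Vertex vxfs has 2 neighbors: wuky, pejv.
deg(pdpz) = 2; N(pdpz) = {bwma, urtn}.
deg(pofq) = 2; N(pofq) = {frbv, pejv}.
Regular of degree 2 on 53 vertices: a single 53-cycle (edge-transitive).
A has 27 distinct eigenvalues ≈ [2.0, 1.986, 1.944, 1.8748, 1.7793, 1.6588, 1.515, 1.35, 1.166, 0.9656, 0.7517, 0.5272, 0.2953, 0.0593, -0.1776, -0.412, -0.6405, -0.8601, -1.0676, -1.2602, -1.435, -1.5897, -1.7221, -1.8303, -1.9128, -1.9685, -1.9965].
Lovász (edge-transitive): ϑ = −53·(-2*cos(pi/53))/((2)−(-2*cos(pi/53))) = 53*cos(pi/53)/(cos(pi/53) + 1).
= 26.4767090… (decimal).
26 ≤ 53*cos(pi/53)/(cos(pi/53) + 1) ≤ 27: both strict.

53*cos(pi/53)/(cos(pi/53) + 1)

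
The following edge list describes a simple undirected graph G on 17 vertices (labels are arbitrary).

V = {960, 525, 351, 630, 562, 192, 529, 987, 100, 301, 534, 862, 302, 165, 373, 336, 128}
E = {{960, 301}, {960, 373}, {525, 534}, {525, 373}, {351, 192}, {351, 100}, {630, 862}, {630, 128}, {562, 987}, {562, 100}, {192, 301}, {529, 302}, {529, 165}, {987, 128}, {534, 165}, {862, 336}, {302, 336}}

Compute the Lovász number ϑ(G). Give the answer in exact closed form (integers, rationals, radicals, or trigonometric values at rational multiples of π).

17*cos(pi/17)/(cos(pi/17) + 1)

deg(529) = 2; N(529) = {302, 165}.
Vertex 165 has 2 neighbors: 529, 534.
Vertex 373 has 2 neighbors: 960, 525.
N(192) = {351, 301}, |N(192)| = 2.
Regular of degree 2 on 17 vertices: a single 17-cycle (edge-transitive).
The 9 distinct eigenvalues: [2.0, 1.864944, 1.478018, 0.891477, 0.184537, -0.547326, -1.205269, -1.700434, -1.965946].
Lovász (edge-transitive): ϑ = −17·(-2*cos(pi/17))/((2)−(-2*cos(pi/17))) = 17*cos(pi/17)/(cos(pi/17) + 1).
≈ 8.4270 (to 4 d.p.).
Lovász sandwich 8 ≤ 17*cos(pi/17)/(cos(pi/17) + 1) ≤ 9: both strict.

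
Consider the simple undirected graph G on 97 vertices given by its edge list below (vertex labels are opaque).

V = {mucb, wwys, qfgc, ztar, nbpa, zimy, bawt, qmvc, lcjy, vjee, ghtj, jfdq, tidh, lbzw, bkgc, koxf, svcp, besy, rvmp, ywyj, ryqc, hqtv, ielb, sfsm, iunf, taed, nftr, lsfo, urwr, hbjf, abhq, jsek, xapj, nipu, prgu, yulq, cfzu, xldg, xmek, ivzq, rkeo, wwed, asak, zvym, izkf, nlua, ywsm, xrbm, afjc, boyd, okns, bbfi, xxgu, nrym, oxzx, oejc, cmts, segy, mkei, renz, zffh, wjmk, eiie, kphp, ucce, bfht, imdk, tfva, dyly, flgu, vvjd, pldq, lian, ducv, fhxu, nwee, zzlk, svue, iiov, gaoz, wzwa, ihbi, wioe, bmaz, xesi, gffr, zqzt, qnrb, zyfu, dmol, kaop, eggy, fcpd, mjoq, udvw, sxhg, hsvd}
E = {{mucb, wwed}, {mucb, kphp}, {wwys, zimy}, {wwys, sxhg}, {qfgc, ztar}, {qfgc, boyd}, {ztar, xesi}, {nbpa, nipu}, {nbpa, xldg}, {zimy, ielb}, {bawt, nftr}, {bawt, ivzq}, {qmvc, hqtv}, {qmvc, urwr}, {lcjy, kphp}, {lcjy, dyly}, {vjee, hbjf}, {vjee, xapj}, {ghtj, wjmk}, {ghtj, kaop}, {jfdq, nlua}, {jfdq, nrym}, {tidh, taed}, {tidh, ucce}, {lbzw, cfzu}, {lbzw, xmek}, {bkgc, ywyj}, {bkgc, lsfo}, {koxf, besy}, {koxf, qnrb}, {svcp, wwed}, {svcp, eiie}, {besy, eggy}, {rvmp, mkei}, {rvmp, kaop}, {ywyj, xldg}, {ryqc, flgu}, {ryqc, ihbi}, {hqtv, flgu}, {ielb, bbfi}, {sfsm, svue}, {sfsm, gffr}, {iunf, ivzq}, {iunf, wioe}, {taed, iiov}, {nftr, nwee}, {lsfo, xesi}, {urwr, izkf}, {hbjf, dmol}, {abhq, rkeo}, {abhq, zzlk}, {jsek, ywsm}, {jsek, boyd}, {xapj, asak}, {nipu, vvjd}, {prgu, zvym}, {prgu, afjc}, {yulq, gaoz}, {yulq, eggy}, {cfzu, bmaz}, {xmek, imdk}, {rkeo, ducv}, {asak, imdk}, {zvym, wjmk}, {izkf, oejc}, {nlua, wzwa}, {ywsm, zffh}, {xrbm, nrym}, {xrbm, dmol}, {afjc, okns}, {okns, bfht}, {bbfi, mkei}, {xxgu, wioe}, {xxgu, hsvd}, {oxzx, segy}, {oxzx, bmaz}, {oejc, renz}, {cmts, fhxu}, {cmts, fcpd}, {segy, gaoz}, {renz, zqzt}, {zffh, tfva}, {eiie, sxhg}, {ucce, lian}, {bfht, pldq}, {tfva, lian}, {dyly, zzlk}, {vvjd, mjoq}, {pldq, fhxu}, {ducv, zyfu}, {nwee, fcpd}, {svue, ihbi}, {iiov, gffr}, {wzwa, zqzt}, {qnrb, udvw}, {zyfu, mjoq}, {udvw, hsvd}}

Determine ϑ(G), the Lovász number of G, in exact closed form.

Vertex xmek has 2 neighbors: lbzw, imdk.
deg(qmvc) = 2; N(qmvc) = {hqtv, urwr}.
Vertex wwed has 2 neighbors: mucb, svcp.
deg(ywsm) = 2; N(ywsm) = {jsek, zffh}.
2-regular, N=97; a single 97-cycle (edge-transitive).
The 49 distinct eigenvalues: [2.0, 1.99581, 1.98324, 1.96236, 1.93324, 1.89602, 1.85084, 1.7979, 1.73742, 1.66966, 1.59489, 1.51343, 1.42562, 1.33183, 1.23246, 1.12791, 1.01864, 0.90509, 0.78775, 0.6671, 0.54366, 0.41794, 0.29046, 0.16176, 0.03239, -0.09712, -0.22623, -0.35438, -0.48105, -0.6057, -0.72781, -0.84687, -0.96237, -1.07384, -1.1808, -1.28282, -1.37945, -1.47029, -1.55497, -1.63313, -1.70443, -1.76859, -1.82533, -1.87441, -1.91563, -1.94882, -1.97383, -1.99057, -1.99895].
Lovász: ϑ = −97(-2*cos(pi/97))/(2+-(-1)*2*cos(pi/97)) = 97*cos(pi/97)/(cos(pi/97) + 1).
= 48.4873… (decimal).
Lovász sandwich 48 ≤ 97*cos(pi/97)/(cos(pi/97) + 1) ≤ 49: both strict.

97*cos(pi/97)/(cos(pi/97) + 1)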